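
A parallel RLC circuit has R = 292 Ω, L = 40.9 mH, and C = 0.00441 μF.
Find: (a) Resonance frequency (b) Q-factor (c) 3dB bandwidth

Step 1 — Resonance: ω₀ = 1/√(LC) = 1/√(0.0409·4.41e-09) = 7.446e+04 rad/s.
Step 2 — f₀ = ω₀/(2π) = 1.185e+04 Hz.
Step 3 — Parallel Q: Q = R/(ω₀L) = 292/(7.446e+04·0.0409) = 0.09588.
Step 4 — Bandwidth: Δω = ω₀/Q = 7.766e+05 rad/s; BW = Δω/(2π) = 1.236e+05 Hz.

(a) f₀ = 1.185e+04 Hz  (b) Q = 0.09588  (c) BW = 1.236e+05 Hz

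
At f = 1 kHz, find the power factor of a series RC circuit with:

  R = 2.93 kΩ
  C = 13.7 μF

Step 1 — Angular frequency: ω = 2π·f = 2π·1000 = 6283 rad/s.
Step 2 — Component impedances:
  R: Z = R = 2930 Ω
  C: Z = 1/(jωC) = -j/(ω·C) = 0 - j11.62 Ω
Step 3 — Series combination: Z_total = R + C = 2930 - j11.62 Ω = 2930∠-0.2° Ω.
Step 4 — Power factor: PF = cos(φ) = Re(Z)/|Z| = 2930/2930 = 1.
Step 5 — Type: Im(Z) = -11.62 ⇒ leading (phase φ = -0.2°).

PF = 1 (leading, φ = -0.2°)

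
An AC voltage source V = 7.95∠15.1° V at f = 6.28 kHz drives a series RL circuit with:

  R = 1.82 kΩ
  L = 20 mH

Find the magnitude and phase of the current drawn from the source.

Step 1 — Angular frequency: ω = 2π·f = 2π·6280 = 3.946e+04 rad/s.
Step 2 — Component impedances:
  R: Z = R = 1820 Ω
  L: Z = jωL = j·3.946e+04·0.02 = 0 + j789.2 Ω
Step 3 — Series combination: Z_total = R + L = 1820 + j789.2 Ω = 1984∠23.4° Ω.
Step 4 — Source phasor: V = 7.95∠15.1° V = 7.676 + j2.071 V.
Step 5 — Ohm's law: I = V / Z_total = (7.676 + j2.071) / (1820 + j789.2) = 0.003965 - j0.0005814 A.
Step 6 — Convert to polar: |I| = 0.004008 A, ∠I = -8.3°.

I = 0.004008∠-8.3° A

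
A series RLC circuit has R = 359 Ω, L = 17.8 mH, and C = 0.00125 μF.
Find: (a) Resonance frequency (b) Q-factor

Step 1 — Resonance condition Im(Z)=0 gives ω₀ = 1/√(LC).
Step 2 — ω₀ = 1/√(0.0178·1.25e-09) = 2.12e+05 rad/s.
Step 3 — f₀ = ω₀/(2π) = 3.374e+04 Hz.
Step 4 — Series Q: Q = ω₀L/R = 2.12e+05·0.0178/359 = 10.51.

(a) f₀ = 3.374e+04 Hz  (b) Q = 10.51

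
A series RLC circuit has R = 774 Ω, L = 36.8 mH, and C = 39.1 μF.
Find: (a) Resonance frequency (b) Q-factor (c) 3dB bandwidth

Step 1 — Resonance: ω₀ = 1/√(LC) = 1/√(0.0368·3.91e-05) = 833.7 rad/s.
Step 2 — f₀ = ω₀/(2π) = 132.7 Hz.
Step 3 — Series Q: Q = ω₀L/R = 833.7·0.0368/774 = 0.03964.
Step 4 — Bandwidth: Δω = ω₀/Q = 2.103e+04 rad/s; BW = Δω/(2π) = 3347 Hz.

(a) f₀ = 132.7 Hz  (b) Q = 0.03964  (c) BW = 3347 Hz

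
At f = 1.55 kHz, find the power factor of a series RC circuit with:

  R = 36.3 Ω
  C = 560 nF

Step 1 — Angular frequency: ω = 2π·f = 2π·1550 = 9739 rad/s.
Step 2 — Component impedances:
  R: Z = R = 36.3 Ω
  C: Z = 1/(jωC) = -j/(ω·C) = 0 - j183.4 Ω
Step 3 — Series combination: Z_total = R + C = 36.3 - j183.4 Ω = 186.9∠-78.8° Ω.
Step 4 — Power factor: PF = cos(φ) = Re(Z)/|Z| = 36.3/186.9 = 0.1942.
Step 5 — Type: Im(Z) = -183.4 ⇒ leading (phase φ = -78.8°).

PF = 0.1942 (leading, φ = -78.8°)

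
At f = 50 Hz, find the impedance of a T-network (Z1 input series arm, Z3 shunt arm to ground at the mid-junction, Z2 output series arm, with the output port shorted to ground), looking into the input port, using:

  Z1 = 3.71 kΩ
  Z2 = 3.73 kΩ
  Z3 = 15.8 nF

Step 1 — Angular frequency: ω = 2π·f = 2π·50 = 314.2 rad/s.
Step 2 — Component impedances:
  Z1: Z = R = 3710 Ω
  Z2: Z = R = 3730 Ω
  Z3: Z = 1/(jωC) = -j/(ω·C) = 0 - j2.015e+05 Ω
Step 3 — With the output port shorted to ground, the output series arm Z2 runs from the junction to ground; the shunt arm Z3 also runs from the junction to ground. They appear in parallel: Z3 || Z2 = 3729 - j69.04 Ω.
Step 4 — Series with input arm Z1: Z_in = Z1 + (Z3 || Z2) = 7439 - j69.04 Ω = 7439∠-0.5° Ω.

Z = 7439 - j69.04 Ω = 7439∠-0.5° Ω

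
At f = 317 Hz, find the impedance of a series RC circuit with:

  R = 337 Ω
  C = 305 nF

Step 1 — Angular frequency: ω = 2π·f = 2π·317 = 1992 rad/s.
Step 2 — Component impedances:
  R: Z = R = 337 Ω
  C: Z = 1/(jωC) = -j/(ω·C) = 0 - j1646 Ω
Step 3 — Series combination: Z_total = R + C = 337 - j1646 Ω = 1680∠-78.4° Ω.

Z = 337 - j1646 Ω = 1680∠-78.4° Ω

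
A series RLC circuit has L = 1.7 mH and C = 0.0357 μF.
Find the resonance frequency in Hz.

Step 1 — Resonance condition Im(Z)=0 gives ω₀ = 1/√(LC).
Step 2 — ω₀ = 1/√(0.0017·3.57e-08) = 1.284e+05 rad/s.
Step 3 — f₀ = ω₀/(2π) = 2.043e+04 Hz.

f₀ = 2.043e+04 Hz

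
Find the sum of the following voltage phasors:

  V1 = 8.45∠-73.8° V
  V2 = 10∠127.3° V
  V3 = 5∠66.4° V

Step 1 — Convert each phasor to rectangular form:
  V1 = 8.45·(cos(-73.8°) + j·sin(-73.8°)) = 2.357 - j8.114 V
  V2 = 10·(cos(127.3°) + j·sin(127.3°)) = -6.06 + j7.955 V
  V3 = 5·(cos(66.4°) + j·sin(66.4°)) = 2.002 + j4.582 V
Step 2 — Sum components: V_total = -1.701 + j4.422 V.
Step 3 — Convert to polar: |V_total| = 4.738 V, ∠V_total = 111.0°.

V_total = 4.738∠111.0° V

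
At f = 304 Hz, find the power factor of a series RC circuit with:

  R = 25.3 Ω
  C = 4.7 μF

Step 1 — Angular frequency: ω = 2π·f = 2π·304 = 1910 rad/s.
Step 2 — Component impedances:
  R: Z = R = 25.3 Ω
  C: Z = 1/(jωC) = -j/(ω·C) = 0 - j111.4 Ω
Step 3 — Series combination: Z_total = R + C = 25.3 - j111.4 Ω = 114.2∠-77.2° Ω.
Step 4 — Power factor: PF = cos(φ) = Re(Z)/|Z| = 25.3/114.2 = 0.2215.
Step 5 — Type: Im(Z) = -111.4 ⇒ leading (phase φ = -77.2°).

PF = 0.2215 (leading, φ = -77.2°)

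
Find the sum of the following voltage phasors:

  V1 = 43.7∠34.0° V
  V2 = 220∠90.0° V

Step 1 — Convert each phasor to rectangular form:
  V1 = 43.7·(cos(34.0°) + j·sin(34.0°)) = 36.23 + j24.44 V
  V2 = 220·(cos(90.0°) + j·sin(90.0°)) = 0 + j220 V
Step 2 — Sum components: V_total = 36.23 + j244.4 V.
Step 3 — Convert to polar: |V_total| = 247.1 V, ∠V_total = 81.6°.

V_total = 247.1∠81.6° V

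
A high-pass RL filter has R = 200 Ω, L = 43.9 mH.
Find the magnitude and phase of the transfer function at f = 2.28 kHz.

Step 1 — Angular frequency: ω = 2π·2280 = 1.433e+04 rad/s.
Step 2 — Transfer function: H(jω) = jωL/(R + jωL).
Step 3 — Numerator jωL = j·628.9; denominator R + jωL = 200 + j628.9.
Step 4 — H = 0.9082 + j0.2888.
Step 5 — Magnitude: |H| = 0.953 (-0.4 dB); phase: φ = 17.6°.

|H| = 0.953 (-0.4 dB), φ = 17.6°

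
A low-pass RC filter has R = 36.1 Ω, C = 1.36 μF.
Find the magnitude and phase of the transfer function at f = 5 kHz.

Step 1 — Angular frequency: ω = 2π·5000 = 3.142e+04 rad/s.
Step 2 — Transfer function: H(jω) = 1/(1 + jωRC).
Step 3 — Denominator: 1 + jωRC = 1 + j·3.142e+04·36.1·1.36e-06 = 1 + j1.542.
Step 4 — H = 0.2959 - j0.4565.
Step 5 — Magnitude: |H| = 0.544 (-5.3 dB); phase: φ = -57.0°.

|H| = 0.544 (-5.3 dB), φ = -57.0°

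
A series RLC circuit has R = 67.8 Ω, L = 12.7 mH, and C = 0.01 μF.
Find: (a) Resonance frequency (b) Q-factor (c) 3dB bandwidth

Step 1 — Resonance: ω₀ = 1/√(LC) = 1/√(0.0127·1e-08) = 8.874e+04 rad/s.
Step 2 — f₀ = ω₀/(2π) = 1.412e+04 Hz.
Step 3 — Series Q: Q = ω₀L/R = 8.874e+04·0.0127/67.8 = 16.62.
Step 4 — Bandwidth: Δω = ω₀/Q = 5339 rad/s; BW = Δω/(2π) = 849.7 Hz.

(a) f₀ = 1.412e+04 Hz  (b) Q = 16.62  (c) BW = 849.7 Hz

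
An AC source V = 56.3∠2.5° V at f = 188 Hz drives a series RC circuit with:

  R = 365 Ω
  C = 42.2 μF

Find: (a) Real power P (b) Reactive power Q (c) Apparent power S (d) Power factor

Step 1 — Angular frequency: ω = 2π·f = 2π·188 = 1181 rad/s.
Step 2 — Component impedances:
  R: Z = R = 365 Ω
  C: Z = 1/(jωC) = -j/(ω·C) = 0 - j20.06 Ω
Step 3 — Series combination: Z_total = R + C = 365 - j20.06 Ω = 365.6∠-3.1° Ω.
Step 4 — Source phasor: V = 56.3∠2.5° V = 56.25 + j2.456 V.
Step 5 — Current: I = V / Z = 0.1533 + j0.01515 A = 0.154∠5.6° A.
Step 6 — Complex power: S = V·I* = 8.658 - j0.4759 VA.
Step 7 — Real power: P = Re(S) = 8.658 W.
Step 8 — Reactive power: Q = Im(S) = -0.4759 VAR.
Step 9 — Apparent power: |S| = 8.671 VA.
Step 10 — Power factor: PF = P/|S| = 0.9985 (leading).

(a) P = 8.658 W  (b) Q = -0.4759 VAR  (c) S = 8.671 VA  (d) PF = 0.9985 (leading)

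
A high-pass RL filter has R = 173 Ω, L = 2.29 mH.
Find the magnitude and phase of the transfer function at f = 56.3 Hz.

Step 1 — Angular frequency: ω = 2π·56.3 = 353.7 rad/s.
Step 2 — Transfer function: H(jω) = jωL/(R + jωL).
Step 3 — Numerator jωL = j·0.8101; denominator R + jωL = 173 + j0.8101.
Step 4 — H = 2.193e-05 + j0.004682.
Step 5 — Magnitude: |H| = 0.004682 (-46.6 dB); phase: φ = 89.7°.

|H| = 0.004682 (-46.6 dB), φ = 89.7°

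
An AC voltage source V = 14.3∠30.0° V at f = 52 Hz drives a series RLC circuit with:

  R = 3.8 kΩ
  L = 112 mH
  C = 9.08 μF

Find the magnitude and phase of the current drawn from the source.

Step 1 — Angular frequency: ω = 2π·f = 2π·52 = 326.7 rad/s.
Step 2 — Component impedances:
  R: Z = R = 3800 Ω
  L: Z = jωL = j·326.7·0.112 = 0 + j36.59 Ω
  C: Z = 1/(jωC) = -j/(ω·C) = 0 - j337.1 Ω
Step 3 — Series combination: Z_total = R + L + C = 3800 - j300.5 Ω = 3812∠-4.5° Ω.
Step 4 — Source phasor: V = 14.3∠30.0° V = 12.38 + j7.15 V.
Step 5 — Ohm's law: I = V / Z_total = (12.38 + j7.15) / (3800 - j300.5) = 0.003091 + j0.002126 A.
Step 6 — Convert to polar: |I| = 0.003751 A, ∠I = 34.5°.

I = 0.003751∠34.5° A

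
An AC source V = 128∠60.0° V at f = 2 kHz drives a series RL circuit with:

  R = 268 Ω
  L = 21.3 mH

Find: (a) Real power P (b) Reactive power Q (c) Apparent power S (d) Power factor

Step 1 — Angular frequency: ω = 2π·f = 2π·2000 = 1.257e+04 rad/s.
Step 2 — Component impedances:
  R: Z = R = 268 Ω
  L: Z = jωL = j·1.257e+04·0.0213 = 0 + j267.7 Ω
Step 3 — Series combination: Z_total = R + L = 268 + j267.7 Ω = 378.8∠45.0° Ω.
Step 4 — Source phasor: V = 128∠60.0° V = 64 + j110.9 V.
Step 5 — Current: I = V / Z = 0.3264 + j0.08767 A = 0.3379∠15.0° A.
Step 6 — Complex power: S = V·I* = 30.61 + j30.57 VA.
Step 7 — Real power: P = Re(S) = 30.61 W.
Step 8 — Reactive power: Q = Im(S) = 30.57 VAR.
Step 9 — Apparent power: |S| = 43.26 VA.
Step 10 — Power factor: PF = P/|S| = 0.7076 (lagging).

(a) P = 30.61 W  (b) Q = 30.57 VAR  (c) S = 43.26 VA  (d) PF = 0.7076 (lagging)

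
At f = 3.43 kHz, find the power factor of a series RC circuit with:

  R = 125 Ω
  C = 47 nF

Step 1 — Angular frequency: ω = 2π·f = 2π·3430 = 2.155e+04 rad/s.
Step 2 — Component impedances:
  R: Z = R = 125 Ω
  C: Z = 1/(jωC) = -j/(ω·C) = 0 - j987.3 Ω
Step 3 — Series combination: Z_total = R + C = 125 - j987.3 Ω = 995.1∠-82.8° Ω.
Step 4 — Power factor: PF = cos(φ) = Re(Z)/|Z| = 125/995.1 = 0.1256.
Step 5 — Type: Im(Z) = -987.3 ⇒ leading (phase φ = -82.8°).

PF = 0.1256 (leading, φ = -82.8°)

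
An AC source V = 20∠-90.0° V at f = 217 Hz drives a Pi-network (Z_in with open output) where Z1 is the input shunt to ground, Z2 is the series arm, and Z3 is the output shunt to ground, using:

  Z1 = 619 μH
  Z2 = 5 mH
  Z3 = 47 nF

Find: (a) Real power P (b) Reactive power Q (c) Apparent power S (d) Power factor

Step 1 — Angular frequency: ω = 2π·f = 2π·217 = 1363 rad/s.
Step 2 — Component impedances:
  Z1: Z = jωL = j·1363·0.000619 = 0 + j0.844 Ω
  Z2: Z = jωL = j·1363·0.005 = 0 + j6.817 Ω
  Z3: Z = 1/(jωC) = -j/(ω·C) = 0 - j1.56e+04 Ω
Step 3 — With open output, the series arm Z2 and the output shunt Z3 appear in series to ground: Z2 + Z3 = 0 - j1.56e+04 Ω.
Step 4 — Parallel with input shunt Z1: Z_in = Z1 || (Z2 + Z3) = 0 + j0.844 Ω = 0.844∠90.0° Ω.
Step 5 — Source phasor: V = 20∠-90.0° V = 0 - j20 V.
Step 6 — Current: I = V / Z = -23.7 A = 23.7∠-180.0° A.
Step 7 — Complex power: S = V·I* = 0 + j473.9 VA.
Step 8 — Real power: P = Re(S) = 0 W.
Step 9 — Reactive power: Q = Im(S) = 473.9 VAR.
Step 10 — Apparent power: |S| = 473.9 VA.
Step 11 — Power factor: PF = P/|S| = 0 (lagging).

(a) P = 0 W  (b) Q = 473.9 VAR  (c) S = 473.9 VA  (d) PF = 0 (lagging)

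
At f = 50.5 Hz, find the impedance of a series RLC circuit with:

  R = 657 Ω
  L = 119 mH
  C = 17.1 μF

Step 1 — Angular frequency: ω = 2π·f = 2π·50.5 = 317.3 rad/s.
Step 2 — Component impedances:
  R: Z = R = 657 Ω
  L: Z = jωL = j·317.3·0.119 = 0 + j37.76 Ω
  C: Z = 1/(jωC) = -j/(ω·C) = 0 - j184.3 Ω
Step 3 — Series combination: Z_total = R + L + C = 657 - j146.5 Ω = 673.1∠-12.6° Ω.

Z = 657 - j146.5 Ω = 673.1∠-12.6° Ω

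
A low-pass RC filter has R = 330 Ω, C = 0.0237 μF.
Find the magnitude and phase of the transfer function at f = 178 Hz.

Step 1 — Angular frequency: ω = 2π·178 = 1118 rad/s.
Step 2 — Transfer function: H(jω) = 1/(1 + jωRC).
Step 3 — Denominator: 1 + jωRC = 1 + j·1118·330·2.37e-08 = 1 + j0.008747.
Step 4 — H = 0.9999 - j0.008746.
Step 5 — Magnitude: |H| = 1 (-0.0 dB); phase: φ = -0.5°.

|H| = 1 (-0.0 dB), φ = -0.5°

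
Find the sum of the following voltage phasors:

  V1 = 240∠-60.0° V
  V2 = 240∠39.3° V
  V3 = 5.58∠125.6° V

Step 1 — Convert each phasor to rectangular form:
  V1 = 240·(cos(-60.0°) + j·sin(-60.0°)) = 120 - j207.8 V
  V2 = 240·(cos(39.3°) + j·sin(39.3°)) = 185.7 + j152 V
  V3 = 5.58·(cos(125.6°) + j·sin(125.6°)) = -3.248 + j4.537 V
Step 2 — Sum components: V_total = 302.5 - j51.3 V.
Step 3 — Convert to polar: |V_total| = 306.8 V, ∠V_total = -9.6°.

V_total = 306.8∠-9.6° V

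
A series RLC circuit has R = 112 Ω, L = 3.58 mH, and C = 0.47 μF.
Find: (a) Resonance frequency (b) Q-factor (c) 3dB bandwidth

Step 1 — Resonance: ω₀ = 1/√(LC) = 1/√(0.00358·4.7e-07) = 2.438e+04 rad/s.
Step 2 — f₀ = ω₀/(2π) = 3880 Hz.
Step 3 — Series Q: Q = ω₀L/R = 2.438e+04·0.00358/112 = 0.7792.
Step 4 — Bandwidth: Δω = ω₀/Q = 3.128e+04 rad/s; BW = Δω/(2π) = 4979 Hz.

(a) f₀ = 3880 Hz  (b) Q = 0.7792  (c) BW = 4979 Hz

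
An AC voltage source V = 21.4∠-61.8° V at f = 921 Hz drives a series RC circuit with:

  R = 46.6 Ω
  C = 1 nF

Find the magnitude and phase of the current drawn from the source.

Step 1 — Angular frequency: ω = 2π·f = 2π·921 = 5787 rad/s.
Step 2 — Component impedances:
  R: Z = R = 46.6 Ω
  C: Z = 1/(jωC) = -j/(ω·C) = 0 - j1.728e+05 Ω
Step 3 — Series combination: Z_total = R + C = 46.6 - j1.728e+05 Ω = 1.728e+05∠-90.0° Ω.
Step 4 — Source phasor: V = 21.4∠-61.8° V = 10.11 - j18.86 V.
Step 5 — Ohm's law: I = V / Z_total = (10.11 - j18.86) / (46.6 - j1.728e+05) = 0.0001092 + j5.849e-05 A.
Step 6 — Convert to polar: |I| = 0.0001238 A, ∠I = 28.2°.

I = 0.0001238∠28.2° A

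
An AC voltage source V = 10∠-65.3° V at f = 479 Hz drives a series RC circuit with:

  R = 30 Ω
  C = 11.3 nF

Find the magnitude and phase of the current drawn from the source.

Step 1 — Angular frequency: ω = 2π·f = 2π·479 = 3010 rad/s.
Step 2 — Component impedances:
  R: Z = R = 30 Ω
  C: Z = 1/(jωC) = -j/(ω·C) = 0 - j2.94e+04 Ω
Step 3 — Series combination: Z_total = R + C = 30 - j2.94e+04 Ω = 2.94e+04∠-89.9° Ω.
Step 4 — Source phasor: V = 10∠-65.3° V = 4.179 - j9.085 V.
Step 5 — Ohm's law: I = V / Z_total = (4.179 - j9.085) / (30 - j2.94e+04) = 0.0003091 + j0.0001418 A.
Step 6 — Convert to polar: |I| = 0.0003401 A, ∠I = 24.6°.

I = 0.0003401∠24.6° A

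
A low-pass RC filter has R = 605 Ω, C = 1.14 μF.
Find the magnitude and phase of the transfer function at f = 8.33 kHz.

Step 1 — Angular frequency: ω = 2π·8330 = 5.234e+04 rad/s.
Step 2 — Transfer function: H(jω) = 1/(1 + jωRC).
Step 3 — Denominator: 1 + jωRC = 1 + j·5.234e+04·605·1.14e-06 = 1 + j36.1.
Step 4 — H = 0.0007668 - j0.02768.
Step 5 — Magnitude: |H| = 0.02769 (-31.2 dB); phase: φ = -88.4°.

|H| = 0.02769 (-31.2 dB), φ = -88.4°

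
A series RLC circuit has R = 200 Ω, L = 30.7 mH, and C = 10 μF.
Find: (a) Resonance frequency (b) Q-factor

Step 1 — Resonance condition Im(Z)=0 gives ω₀ = 1/√(LC).
Step 2 — ω₀ = 1/√(0.0307·1e-05) = 1805 rad/s.
Step 3 — f₀ = ω₀/(2π) = 287.2 Hz.
Step 4 — Series Q: Q = ω₀L/R = 1805·0.0307/200 = 0.277.

(a) f₀ = 287.2 Hz  (b) Q = 0.277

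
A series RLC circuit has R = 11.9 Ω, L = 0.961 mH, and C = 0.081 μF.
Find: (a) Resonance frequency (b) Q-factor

Step 1 — Resonance condition Im(Z)=0 gives ω₀ = 1/√(LC).
Step 2 — ω₀ = 1/√(0.000961·8.1e-08) = 1.133e+05 rad/s.
Step 3 — f₀ = ω₀/(2π) = 1.804e+04 Hz.
Step 4 — Series Q: Q = ω₀L/R = 1.133e+05·0.000961/11.9 = 9.153.

(a) f₀ = 1.804e+04 Hz  (b) Q = 9.153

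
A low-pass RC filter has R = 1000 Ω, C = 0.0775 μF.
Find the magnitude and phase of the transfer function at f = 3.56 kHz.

Step 1 — Angular frequency: ω = 2π·3560 = 2.237e+04 rad/s.
Step 2 — Transfer function: H(jω) = 1/(1 + jωRC).
Step 3 — Denominator: 1 + jωRC = 1 + j·2.237e+04·1000·7.75e-08 = 1 + j1.734.
Step 4 — H = 0.2497 - j0.4328.
Step 5 — Magnitude: |H| = 0.4997 (-6.0 dB); phase: φ = -60.0°.

|H| = 0.4997 (-6.0 dB), φ = -60.0°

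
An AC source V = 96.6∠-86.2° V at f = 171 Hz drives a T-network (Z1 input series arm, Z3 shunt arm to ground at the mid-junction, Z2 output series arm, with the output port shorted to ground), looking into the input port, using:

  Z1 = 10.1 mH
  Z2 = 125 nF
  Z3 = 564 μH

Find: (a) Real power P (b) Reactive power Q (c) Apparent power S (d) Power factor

Step 1 — Angular frequency: ω = 2π·f = 2π·171 = 1074 rad/s.
Step 2 — Component impedances:
  Z1: Z = jωL = j·1074·0.0101 = 0 + j10.85 Ω
  Z2: Z = 1/(jωC) = -j/(ω·C) = 0 - j7446 Ω
  Z3: Z = jωL = j·1074·0.000564 = 0 + j0.606 Ω
Step 3 — With the output port shorted to ground, the output series arm Z2 runs from the junction to ground; the shunt arm Z3 also runs from the junction to ground. They appear in parallel: Z3 || Z2 = 0 + j0.606 Ω.
Step 4 — Series with input arm Z1: Z_in = Z1 + (Z3 || Z2) = 0 + j11.46 Ω = 11.46∠90.0° Ω.
Step 5 — Source phasor: V = 96.6∠-86.2° V = 6.402 - j96.39 V.
Step 6 — Current: I = V / Z = -8.412 - j0.5588 A = 8.431∠-176.2° A.
Step 7 — Complex power: S = V·I* = 0 + j814.4 VA.
Step 8 — Real power: P = Re(S) = 0 W.
Step 9 — Reactive power: Q = Im(S) = 814.4 VAR.
Step 10 — Apparent power: |S| = 814.4 VA.
Step 11 — Power factor: PF = P/|S| = 0 (lagging).

(a) P = 0 W  (b) Q = 814.4 VAR  (c) S = 814.4 VA  (d) PF = 0 (lagging)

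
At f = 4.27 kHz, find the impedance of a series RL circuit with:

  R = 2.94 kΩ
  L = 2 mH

Step 1 — Angular frequency: ω = 2π·f = 2π·4270 = 2.683e+04 rad/s.
Step 2 — Component impedances:
  R: Z = R = 2940 Ω
  L: Z = jωL = j·2.683e+04·0.002 = 0 + j53.66 Ω
Step 3 — Series combination: Z_total = R + L = 2940 + j53.66 Ω = 2940∠1.0° Ω.

Z = 2940 + j53.66 Ω = 2940∠1.0° Ω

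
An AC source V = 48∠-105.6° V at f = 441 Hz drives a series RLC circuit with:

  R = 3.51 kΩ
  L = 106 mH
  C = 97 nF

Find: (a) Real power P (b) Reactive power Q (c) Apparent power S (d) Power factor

Step 1 — Angular frequency: ω = 2π·f = 2π·441 = 2771 rad/s.
Step 2 — Component impedances:
  R: Z = R = 3510 Ω
  L: Z = jωL = j·2771·0.106 = 0 + j293.7 Ω
  C: Z = 1/(jωC) = -j/(ω·C) = 0 - j3721 Ω
Step 3 — Series combination: Z_total = R + L + C = 3510 - j3427 Ω = 4905∠-44.3° Ω.
Step 4 — Source phasor: V = 48∠-105.6° V = -12.91 - j46.23 V.
Step 5 — Current: I = V / Z = 0.004701 - j0.008582 A = 0.009785∠-61.3° A.
Step 6 — Complex power: S = V·I* = 0.3361 - j0.3281 VA.
Step 7 — Real power: P = Re(S) = 0.3361 W.
Step 8 — Reactive power: Q = Im(S) = -0.3281 VAR.
Step 9 — Apparent power: |S| = 0.4697 VA.
Step 10 — Power factor: PF = P/|S| = 0.7155 (leading).

(a) P = 0.3361 W  (b) Q = -0.3281 VAR  (c) S = 0.4697 VA  (d) PF = 0.7155 (leading)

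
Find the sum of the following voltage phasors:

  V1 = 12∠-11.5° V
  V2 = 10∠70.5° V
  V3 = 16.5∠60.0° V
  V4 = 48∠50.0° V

Step 1 — Convert each phasor to rectangular form:
  V1 = 12·(cos(-11.5°) + j·sin(-11.5°)) = 11.76 - j2.392 V
  V2 = 10·(cos(70.5°) + j·sin(70.5°)) = 3.338 + j9.426 V
  V3 = 16.5·(cos(60.0°) + j·sin(60.0°)) = 8.25 + j14.29 V
  V4 = 48·(cos(50.0°) + j·sin(50.0°)) = 30.85 + j36.77 V
Step 2 — Sum components: V_total = 54.2 + j58.09 V.
Step 3 — Convert to polar: |V_total| = 79.45 V, ∠V_total = 47.0°.

V_total = 79.45∠47.0° V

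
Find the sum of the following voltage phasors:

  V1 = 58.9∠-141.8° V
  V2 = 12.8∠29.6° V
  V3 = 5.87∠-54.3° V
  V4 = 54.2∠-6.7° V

Step 1 — Convert each phasor to rectangular form:
  V1 = 58.9·(cos(-141.8°) + j·sin(-141.8°)) = -46.29 - j36.42 V
  V2 = 12.8·(cos(29.6°) + j·sin(29.6°)) = 11.13 + j6.322 V
  V3 = 5.87·(cos(-54.3°) + j·sin(-54.3°)) = 3.425 - j4.767 V
  V4 = 54.2·(cos(-6.7°) + j·sin(-6.7°)) = 53.83 - j6.324 V
Step 2 — Sum components: V_total = 22.1 - j41.19 V.
Step 3 — Convert to polar: |V_total| = 46.75 V, ∠V_total = -61.8°.

V_total = 46.75∠-61.8° V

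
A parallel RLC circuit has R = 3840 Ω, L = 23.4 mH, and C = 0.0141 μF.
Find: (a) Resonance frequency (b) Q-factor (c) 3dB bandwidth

Step 1 — Resonance: ω₀ = 1/√(LC) = 1/√(0.0234·1.41e-08) = 5.505e+04 rad/s.
Step 2 — f₀ = ω₀/(2π) = 8762 Hz.
Step 3 — Parallel Q: Q = R/(ω₀L) = 3840/(5.505e+04·0.0234) = 2.981.
Step 4 — Bandwidth: Δω = ω₀/Q = 1.847e+04 rad/s; BW = Δω/(2π) = 2939 Hz.

(a) f₀ = 8762 Hz  (b) Q = 2.981  (c) BW = 2939 Hz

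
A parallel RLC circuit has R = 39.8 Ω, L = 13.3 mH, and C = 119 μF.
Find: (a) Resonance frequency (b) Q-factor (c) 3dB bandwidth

Step 1 — Resonance: ω₀ = 1/√(LC) = 1/√(0.0133·0.000119) = 794.9 rad/s.
Step 2 — f₀ = ω₀/(2π) = 126.5 Hz.
Step 3 — Parallel Q: Q = R/(ω₀L) = 39.8/(794.9·0.0133) = 3.765.
Step 4 — Bandwidth: Δω = ω₀/Q = 211.1 rad/s; BW = Δω/(2π) = 33.6 Hz.

(a) f₀ = 126.5 Hz  (b) Q = 3.765  (c) BW = 33.6 Hz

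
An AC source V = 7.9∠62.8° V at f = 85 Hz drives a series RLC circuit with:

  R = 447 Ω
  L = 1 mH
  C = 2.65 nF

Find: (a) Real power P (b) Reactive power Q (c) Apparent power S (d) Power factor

Step 1 — Angular frequency: ω = 2π·f = 2π·85 = 534.1 rad/s.
Step 2 — Component impedances:
  R: Z = R = 447 Ω
  L: Z = jωL = j·534.1·0.001 = 0 + j0.5341 Ω
  C: Z = 1/(jωC) = -j/(ω·C) = 0 - j7.066e+05 Ω
Step 3 — Series combination: Z_total = R + L + C = 447 - j7.066e+05 Ω = 7.066e+05∠-90.0° Ω.
Step 4 — Source phasor: V = 7.9∠62.8° V = 3.611 + j7.026 V.
Step 5 — Current: I = V / Z = -9.941e-06 + j5.117e-06 A = 1.118e-05∠152.8° A.
Step 6 — Complex power: S = V·I* = 5.588e-08 - j8.833e-05 VA.
Step 7 — Real power: P = Re(S) = 5.588e-08 W.
Step 8 — Reactive power: Q = Im(S) = -8.833e-05 VAR.
Step 9 — Apparent power: |S| = 8.833e-05 VA.
Step 10 — Power factor: PF = P/|S| = 0.0006326 (leading).

(a) P = 5.588e-08 W  (b) Q = -8.833e-05 VAR  (c) S = 8.833e-05 VA  (d) PF = 0.0006326 (leading)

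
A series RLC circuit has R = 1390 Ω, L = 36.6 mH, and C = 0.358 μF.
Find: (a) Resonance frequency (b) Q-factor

Step 1 — Resonance condition Im(Z)=0 gives ω₀ = 1/√(LC).
Step 2 — ω₀ = 1/√(0.0366·3.58e-07) = 8736 rad/s.
Step 3 — f₀ = ω₀/(2π) = 1390 Hz.
Step 4 — Series Q: Q = ω₀L/R = 8736·0.0366/1390 = 0.23.

(a) f₀ = 1390 Hz  (b) Q = 0.23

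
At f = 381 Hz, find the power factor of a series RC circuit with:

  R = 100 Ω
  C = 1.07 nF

Step 1 — Angular frequency: ω = 2π·f = 2π·381 = 2394 rad/s.
Step 2 — Component impedances:
  R: Z = R = 100 Ω
  C: Z = 1/(jωC) = -j/(ω·C) = 0 - j3.904e+05 Ω
Step 3 — Series combination: Z_total = R + C = 100 - j3.904e+05 Ω = 3.904e+05∠-90.0° Ω.
Step 4 — Power factor: PF = cos(φ) = Re(Z)/|Z| = 100/3.904e+05 = 0.0002561.
Step 5 — Type: Im(Z) = -3.904e+05 ⇒ leading (phase φ = -90.0°).

PF = 0.0002561 (leading, φ = -90.0°)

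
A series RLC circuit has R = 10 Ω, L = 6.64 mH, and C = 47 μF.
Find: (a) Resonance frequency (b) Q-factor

Step 1 — Resonance condition Im(Z)=0 gives ω₀ = 1/√(LC).
Step 2 — ω₀ = 1/√(0.00664·4.7e-05) = 1790 rad/s.
Step 3 — f₀ = ω₀/(2π) = 284.9 Hz.
Step 4 — Series Q: Q = ω₀L/R = 1790·0.00664/10 = 1.189.

(a) f₀ = 284.9 Hz  (b) Q = 1.189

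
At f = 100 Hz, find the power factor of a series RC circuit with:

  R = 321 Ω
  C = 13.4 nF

Step 1 — Angular frequency: ω = 2π·f = 2π·100 = 628.3 rad/s.
Step 2 — Component impedances:
  R: Z = R = 321 Ω
  C: Z = 1/(jωC) = -j/(ω·C) = 0 - j1.188e+05 Ω
Step 3 — Series combination: Z_total = R + C = 321 - j1.188e+05 Ω = 1.188e+05∠-89.8° Ω.
Step 4 — Power factor: PF = cos(φ) = Re(Z)/|Z| = 321/1.1877e+05 = 0.002703.
Step 5 — Type: Im(Z) = -1.188e+05 ⇒ leading (phase φ = -89.8°).

PF = 0.002703 (leading, φ = -89.8°)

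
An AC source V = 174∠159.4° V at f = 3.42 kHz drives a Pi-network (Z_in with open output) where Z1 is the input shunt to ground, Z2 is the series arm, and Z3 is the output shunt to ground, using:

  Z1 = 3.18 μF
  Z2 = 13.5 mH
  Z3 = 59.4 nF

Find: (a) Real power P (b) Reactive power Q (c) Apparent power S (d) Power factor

Step 1 — Angular frequency: ω = 2π·f = 2π·3420 = 2.149e+04 rad/s.
Step 2 — Component impedances:
  Z1: Z = 1/(jωC) = -j/(ω·C) = 0 - j14.63 Ω
  Z2: Z = jωL = j·2.149e+04·0.0135 = 0 + j290.1 Ω
  Z3: Z = 1/(jωC) = -j/(ω·C) = 0 - j783.4 Ω
Step 3 — With open output, the series arm Z2 and the output shunt Z3 appear in series to ground: Z2 + Z3 = 0 - j493.3 Ω.
Step 4 — Parallel with input shunt Z1: Z_in = Z1 || (Z2 + Z3) = 0 - j14.21 Ω = 14.21∠-90.0° Ω.
Step 5 — Source phasor: V = 174∠159.4° V = -162.9 + j61.22 V.
Step 6 — Current: I = V / Z = -4.307 - j11.46 A = 12.24∠-110.6° A.
Step 7 — Complex power: S = V·I* = 0 - j2130 VA.
Step 8 — Real power: P = Re(S) = 0 W.
Step 9 — Reactive power: Q = Im(S) = -2130 VAR.
Step 10 — Apparent power: |S| = 2130 VA.
Step 11 — Power factor: PF = P/|S| = 0 (leading).

(a) P = 0 W  (b) Q = -2130 VAR  (c) S = 2130 VA  (d) PF = 0 (leading)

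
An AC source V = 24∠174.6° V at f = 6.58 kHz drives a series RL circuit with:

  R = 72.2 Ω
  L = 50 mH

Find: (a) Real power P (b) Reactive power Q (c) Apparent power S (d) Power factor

Step 1 — Angular frequency: ω = 2π·f = 2π·6580 = 4.134e+04 rad/s.
Step 2 — Component impedances:
  R: Z = R = 72.2 Ω
  L: Z = jωL = j·4.134e+04·0.05 = 0 + j2067 Ω
Step 3 — Series combination: Z_total = R + L = 72.2 + j2067 Ω = 2068∠88.0° Ω.
Step 4 — Source phasor: V = 24∠174.6° V = -23.89 + j2.259 V.
Step 5 — Current: I = V / Z = 0.0006881 + j0.01158 A = 0.0116∠86.6° A.
Step 6 — Complex power: S = V·I* = 0.00972 + j0.2783 VA.
Step 7 — Real power: P = Re(S) = 0.00972 W.
Step 8 — Reactive power: Q = Im(S) = 0.2783 VAR.
Step 9 — Apparent power: |S| = 0.2785 VA.
Step 10 — Power factor: PF = P/|S| = 0.03491 (lagging).

(a) P = 0.00972 W  (b) Q = 0.2783 VAR  (c) S = 0.2785 VA  (d) PF = 0.03491 (lagging)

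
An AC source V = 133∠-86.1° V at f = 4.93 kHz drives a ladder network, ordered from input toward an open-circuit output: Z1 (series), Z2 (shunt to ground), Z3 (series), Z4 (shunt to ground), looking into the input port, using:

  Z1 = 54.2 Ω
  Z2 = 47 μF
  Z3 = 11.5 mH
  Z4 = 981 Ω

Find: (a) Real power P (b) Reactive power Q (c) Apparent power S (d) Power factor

Step 1 — Angular frequency: ω = 2π·f = 2π·4930 = 3.098e+04 rad/s.
Step 2 — Component impedances:
  Z1: Z = R = 54.2 Ω
  Z2: Z = 1/(jωC) = -j/(ω·C) = 0 - j0.6869 Ω
  Z3: Z = jωL = j·3.098e+04·0.0115 = 0 + j356.2 Ω
  Z4: Z = R = 981 Ω
Step 3 — Ladder network (open output): work backward from the far end, alternating series and parallel combinations. Z_in = 54.2 - j0.687 Ω = 54.2∠-0.7° Ω.
Step 4 — Source phasor: V = 133∠-86.1° V = 9.046 - j132.7 V.
Step 5 — Current: I = V / Z = 0.1979 - j2.446 A = 2.454∠-85.4° A.
Step 6 — Complex power: S = V·I* = 326.3 - j4.136 VA.
Step 7 — Real power: P = Re(S) = 326.3 W.
Step 8 — Reactive power: Q = Im(S) = -4.136 VAR.
Step 9 — Apparent power: |S| = 326.3 VA.
Step 10 — Power factor: PF = P/|S| = 0.9999 (leading).

(a) P = 326.3 W  (b) Q = -4.136 VAR  (c) S = 326.3 VA  (d) PF = 0.9999 (leading)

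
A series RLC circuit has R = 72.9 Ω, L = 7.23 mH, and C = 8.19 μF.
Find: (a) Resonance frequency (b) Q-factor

Step 1 — Resonance condition Im(Z)=0 gives ω₀ = 1/√(LC).
Step 2 — ω₀ = 1/√(0.00723·8.19e-06) = 4109 rad/s.
Step 3 — f₀ = ω₀/(2π) = 654 Hz.
Step 4 — Series Q: Q = ω₀L/R = 4109·0.00723/72.9 = 0.4076.

(a) f₀ = 654 Hz  (b) Q = 0.4076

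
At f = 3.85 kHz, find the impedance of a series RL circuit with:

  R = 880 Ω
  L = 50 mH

Step 1 — Angular frequency: ω = 2π·f = 2π·3850 = 2.419e+04 rad/s.
Step 2 — Component impedances:
  R: Z = R = 880 Ω
  L: Z = jωL = j·2.419e+04·0.05 = 0 + j1210 Ω
Step 3 — Series combination: Z_total = R + L = 880 + j1210 Ω = 1496∠54.0° Ω.

Z = 880 + j1210 Ω = 1496∠54.0° Ω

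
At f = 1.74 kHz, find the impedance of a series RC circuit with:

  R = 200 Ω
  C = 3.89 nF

Step 1 — Angular frequency: ω = 2π·f = 2π·1740 = 1.093e+04 rad/s.
Step 2 — Component impedances:
  R: Z = R = 200 Ω
  C: Z = 1/(jωC) = -j/(ω·C) = 0 - j2.351e+04 Ω
Step 3 — Series combination: Z_total = R + C = 200 - j2.351e+04 Ω = 2.351e+04∠-89.5° Ω.

Z = 200 - j2.351e+04 Ω = 2.351e+04∠-89.5° Ω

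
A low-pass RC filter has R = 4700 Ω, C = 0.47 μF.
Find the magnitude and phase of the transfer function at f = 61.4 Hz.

Step 1 — Angular frequency: ω = 2π·61.4 = 385.8 rad/s.
Step 2 — Transfer function: H(jω) = 1/(1 + jωRC).
Step 3 — Denominator: 1 + jωRC = 1 + j·385.8·4700·4.7e-07 = 1 + j0.8522.
Step 4 — H = 0.5793 - j0.4937.
Step 5 — Magnitude: |H| = 0.7611 (-2.4 dB); phase: φ = -40.4°.

|H| = 0.7611 (-2.4 dB), φ = -40.4°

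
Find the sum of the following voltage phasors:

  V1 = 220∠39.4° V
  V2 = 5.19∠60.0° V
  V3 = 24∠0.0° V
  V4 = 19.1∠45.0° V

Step 1 — Convert each phasor to rectangular form:
  V1 = 220·(cos(39.4°) + j·sin(39.4°)) = 170 + j139.6 V
  V2 = 5.19·(cos(60.0°) + j·sin(60.0°)) = 2.595 + j4.495 V
  V3 = 24·(cos(0.0°) + j·sin(0.0°)) = 24 V
  V4 = 19.1·(cos(45.0°) + j·sin(45.0°)) = 13.51 + j13.51 V
Step 2 — Sum components: V_total = 210.1 + j157.6 V.
Step 3 — Convert to polar: |V_total| = 262.7 V, ∠V_total = 36.9°.

V_total = 262.7∠36.9° V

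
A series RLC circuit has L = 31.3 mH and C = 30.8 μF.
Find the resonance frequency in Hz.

Step 1 — Resonance condition Im(Z)=0 gives ω₀ = 1/√(LC).
Step 2 — ω₀ = 1/√(0.0313·3.08e-05) = 1018 rad/s.
Step 3 — f₀ = ω₀/(2π) = 162.1 Hz.

f₀ = 162.1 Hz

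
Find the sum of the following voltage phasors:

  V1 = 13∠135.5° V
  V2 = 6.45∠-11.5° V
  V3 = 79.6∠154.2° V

Step 1 — Convert each phasor to rectangular form:
  V1 = 13·(cos(135.5°) + j·sin(135.5°)) = -9.272 + j9.112 V
  V2 = 6.45·(cos(-11.5°) + j·sin(-11.5°)) = 6.321 - j1.286 V
  V3 = 79.6·(cos(154.2°) + j·sin(154.2°)) = -71.67 + j34.64 V
Step 2 — Sum components: V_total = -74.62 + j42.47 V.
Step 3 — Convert to polar: |V_total| = 85.86 V, ∠V_total = 150.4°.

V_total = 85.86∠150.4° V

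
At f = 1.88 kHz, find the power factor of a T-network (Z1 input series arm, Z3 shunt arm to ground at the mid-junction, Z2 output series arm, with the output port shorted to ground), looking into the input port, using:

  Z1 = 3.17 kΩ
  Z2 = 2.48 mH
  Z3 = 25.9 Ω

Step 1 — Angular frequency: ω = 2π·f = 2π·1880 = 1.181e+04 rad/s.
Step 2 — Component impedances:
  Z1: Z = R = 3170 Ω
  Z2: Z = jωL = j·1.181e+04·0.00248 = 0 + j29.29 Ω
  Z3: Z = R = 25.9 Ω
Step 3 — With the output port shorted to ground, the output series arm Z2 runs from the junction to ground; the shunt arm Z3 also runs from the junction to ground. They appear in parallel: Z3 || Z2 = 14.54 + j12.85 Ω.
Step 4 — Series with input arm Z1: Z_in = Z1 + (Z3 || Z2) = 3185 + j12.85 Ω = 3185∠0.2° Ω.
Step 5 — Power factor: PF = cos(φ) = Re(Z)/|Z| = 3185/3185 = 1.
Step 6 — Type: Im(Z) = 12.85 ⇒ lagging (phase φ = 0.2°).

PF = 1 (lagging, φ = 0.2°)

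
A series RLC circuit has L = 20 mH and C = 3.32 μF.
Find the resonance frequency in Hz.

Step 1 — Resonance condition Im(Z)=0 gives ω₀ = 1/√(LC).
Step 2 — ω₀ = 1/√(0.02·3.32e-06) = 3881 rad/s.
Step 3 — f₀ = ω₀/(2π) = 617.6 Hz.

f₀ = 617.6 Hz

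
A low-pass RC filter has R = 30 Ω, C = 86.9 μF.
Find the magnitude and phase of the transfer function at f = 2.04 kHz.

Step 1 — Angular frequency: ω = 2π·2040 = 1.282e+04 rad/s.
Step 2 — Transfer function: H(jω) = 1/(1 + jωRC).
Step 3 — Denominator: 1 + jωRC = 1 + j·1.282e+04·30·8.69e-05 = 1 + j33.42.
Step 4 — H = 0.0008948 - j0.0299.
Step 5 — Magnitude: |H| = 0.02991 (-30.5 dB); phase: φ = -88.3°.

|H| = 0.02991 (-30.5 dB), φ = -88.3°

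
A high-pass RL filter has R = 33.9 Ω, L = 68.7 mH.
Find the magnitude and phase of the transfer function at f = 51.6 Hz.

Step 1 — Angular frequency: ω = 2π·51.6 = 324.2 rad/s.
Step 2 — Transfer function: H(jω) = jωL/(R + jωL).
Step 3 — Numerator jωL = j·22.27; denominator R + jωL = 33.9 + j22.27.
Step 4 — H = 0.3015 + j0.4589.
Step 5 — Magnitude: |H| = 0.5491 (-5.2 dB); phase: φ = 56.7°.

|H| = 0.5491 (-5.2 dB), φ = 56.7°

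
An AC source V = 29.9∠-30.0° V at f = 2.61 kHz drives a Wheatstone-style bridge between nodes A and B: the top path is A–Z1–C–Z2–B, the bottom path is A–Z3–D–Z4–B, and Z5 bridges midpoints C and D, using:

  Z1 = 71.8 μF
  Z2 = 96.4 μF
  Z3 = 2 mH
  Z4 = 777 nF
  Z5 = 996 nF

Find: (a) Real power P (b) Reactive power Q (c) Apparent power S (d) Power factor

Step 1 — Angular frequency: ω = 2π·f = 2π·2610 = 1.64e+04 rad/s.
Step 2 — Component impedances:
  Z1: Z = 1/(jωC) = -j/(ω·C) = 0 - j0.8493 Ω
  Z2: Z = 1/(jωC) = -j/(ω·C) = 0 - j0.6326 Ω
  Z3: Z = jωL = j·1.64e+04·0.002 = 0 + j32.8 Ω
  Z4: Z = 1/(jωC) = -j/(ω·C) = 0 - j78.48 Ω
  Z5: Z = 1/(jωC) = -j/(ω·C) = 0 - j61.22 Ω
Step 3 — Bridge requires nodal analysis (the Z5 bridge couples midpoints C and D, so the two paths cannot be reduced to a simple series/parallel combination). Setting node B to ground and injecting 1 A at node A, the 3-node admittance system at A, C, D solves to V_A = Z_AB = 0 - j0.9854 Ω = 0.9854∠-90.0° Ω.
Step 4 — Source phasor: V = 29.9∠-30.0° V = 25.89 - j14.95 V.
Step 5 — Current: I = V / Z = 15.17 + j26.28 A = 30.34∠60.0° A.
Step 6 — Complex power: S = V·I* = 0 - j907.3 VA.
Step 7 — Real power: P = Re(S) = 0 W.
Step 8 — Reactive power: Q = Im(S) = -907.3 VAR.
Step 9 — Apparent power: |S| = 907.3 VA.
Step 10 — Power factor: PF = P/|S| = 0 (leading).

(a) P = 0 W  (b) Q = -907.3 VAR  (c) S = 907.3 VA  (d) PF = 0 (leading)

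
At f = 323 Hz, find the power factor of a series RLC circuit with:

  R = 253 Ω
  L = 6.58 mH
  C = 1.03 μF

Step 1 — Angular frequency: ω = 2π·f = 2π·323 = 2029 rad/s.
Step 2 — Component impedances:
  R: Z = R = 253 Ω
  L: Z = jωL = j·2029·0.00658 = 0 + j13.35 Ω
  C: Z = 1/(jωC) = -j/(ω·C) = 0 - j478.4 Ω
Step 3 — Series combination: Z_total = R + L + C = 253 - j465 Ω = 529.4∠-61.5° Ω.
Step 4 — Power factor: PF = cos(φ) = Re(Z)/|Z| = 253/529.4 = 0.4779.
Step 5 — Type: Im(Z) = -465 ⇒ leading (phase φ = -61.5°).

PF = 0.4779 (leading, φ = -61.5°)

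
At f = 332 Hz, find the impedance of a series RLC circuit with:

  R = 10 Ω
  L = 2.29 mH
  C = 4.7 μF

Step 1 — Angular frequency: ω = 2π·f = 2π·332 = 2086 rad/s.
Step 2 — Component impedances:
  R: Z = R = 10 Ω
  L: Z = jωL = j·2086·0.00229 = 0 + j4.777 Ω
  C: Z = 1/(jωC) = -j/(ω·C) = 0 - j102 Ω
Step 3 — Series combination: Z_total = R + L + C = 10 - j97.22 Ω = 97.73∠-84.1° Ω.

Z = 10 - j97.22 Ω = 97.73∠-84.1° Ω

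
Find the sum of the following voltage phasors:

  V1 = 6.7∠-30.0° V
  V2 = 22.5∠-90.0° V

Step 1 — Convert each phasor to rectangular form:
  V1 = 6.7·(cos(-30.0°) + j·sin(-30.0°)) = 5.802 - j3.35 V
  V2 = 22.5·(cos(-90.0°) + j·sin(-90.0°)) = 0 - j22.5 V
Step 2 — Sum components: V_total = 5.802 - j25.85 V.
Step 3 — Convert to polar: |V_total| = 26.49 V, ∠V_total = -77.3°.

V_total = 26.49∠-77.3° V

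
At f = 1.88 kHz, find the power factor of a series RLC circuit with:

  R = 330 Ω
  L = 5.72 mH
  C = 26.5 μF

Step 1 — Angular frequency: ω = 2π·f = 2π·1880 = 1.181e+04 rad/s.
Step 2 — Component impedances:
  R: Z = R = 330 Ω
  L: Z = jωL = j·1.181e+04·0.00572 = 0 + j67.57 Ω
  C: Z = 1/(jωC) = -j/(ω·C) = 0 - j3.195 Ω
Step 3 — Series combination: Z_total = R + L + C = 330 + j64.37 Ω = 336.2∠11.0° Ω.
Step 4 — Power factor: PF = cos(φ) = Re(Z)/|Z| = 330/336.22 = 0.9815.
Step 5 — Type: Im(Z) = 64.37 ⇒ lagging (phase φ = 11.0°).

PF = 0.9815 (lagging, φ = 11.0°)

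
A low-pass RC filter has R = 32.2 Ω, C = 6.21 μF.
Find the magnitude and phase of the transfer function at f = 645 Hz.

Step 1 — Angular frequency: ω = 2π·645 = 4053 rad/s.
Step 2 — Transfer function: H(jω) = 1/(1 + jωRC).
Step 3 — Denominator: 1 + jωRC = 1 + j·4053·32.2·6.21e-06 = 1 + j0.8104.
Step 4 — H = 0.6036 - j0.4891.
Step 5 — Magnitude: |H| = 0.7769 (-2.2 dB); phase: φ = -39.0°.

|H| = 0.7769 (-2.2 dB), φ = -39.0°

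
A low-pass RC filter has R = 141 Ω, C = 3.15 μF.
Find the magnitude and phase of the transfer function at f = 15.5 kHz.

Step 1 — Angular frequency: ω = 2π·1.55e+04 = 9.739e+04 rad/s.
Step 2 — Transfer function: H(jω) = 1/(1 + jωRC).
Step 3 — Denominator: 1 + jωRC = 1 + j·9.739e+04·141·3.15e-06 = 1 + j43.26.
Step 4 — H = 0.0005342 - j0.02311.
Step 5 — Magnitude: |H| = 0.02311 (-32.7 dB); phase: φ = -88.7°.

|H| = 0.02311 (-32.7 dB), φ = -88.7°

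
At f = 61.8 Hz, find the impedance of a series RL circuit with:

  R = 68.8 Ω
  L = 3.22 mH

Step 1 — Angular frequency: ω = 2π·f = 2π·61.8 = 388.3 rad/s.
Step 2 — Component impedances:
  R: Z = R = 68.8 Ω
  L: Z = jωL = j·388.3·0.00322 = 0 + j1.25 Ω
Step 3 — Series combination: Z_total = R + L = 68.8 + j1.25 Ω = 68.81∠1.0° Ω.

Z = 68.8 + j1.25 Ω = 68.81∠1.0° Ω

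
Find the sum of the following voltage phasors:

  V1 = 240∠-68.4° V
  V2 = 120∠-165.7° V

Step 1 — Convert each phasor to rectangular form:
  V1 = 240·(cos(-68.4°) + j·sin(-68.4°)) = 88.35 - j223.1 V
  V2 = 120·(cos(-165.7°) + j·sin(-165.7°)) = -116.3 - j29.64 V
Step 2 — Sum components: V_total = -27.93 - j252.8 V.
Step 3 — Convert to polar: |V_total| = 254.3 V, ∠V_total = -96.3°.

V_total = 254.3∠-96.3° V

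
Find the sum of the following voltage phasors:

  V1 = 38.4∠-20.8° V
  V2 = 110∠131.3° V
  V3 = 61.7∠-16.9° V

Step 1 — Convert each phasor to rectangular form:
  V1 = 38.4·(cos(-20.8°) + j·sin(-20.8°)) = 35.9 - j13.64 V
  V2 = 110·(cos(131.3°) + j·sin(131.3°)) = -72.6 + j82.64 V
  V3 = 61.7·(cos(-16.9°) + j·sin(-16.9°)) = 59.04 - j17.94 V
Step 2 — Sum components: V_total = 22.33 + j51.07 V.
Step 3 — Convert to polar: |V_total| = 55.74 V, ∠V_total = 66.4°.

V_total = 55.74∠66.4° V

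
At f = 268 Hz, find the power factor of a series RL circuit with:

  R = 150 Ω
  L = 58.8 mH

Step 1 — Angular frequency: ω = 2π·f = 2π·268 = 1684 rad/s.
Step 2 — Component impedances:
  R: Z = R = 150 Ω
  L: Z = jωL = j·1684·0.0588 = 0 + j99.01 Ω
Step 3 — Series combination: Z_total = R + L = 150 + j99.01 Ω = 179.7∠33.4° Ω.
Step 4 — Power factor: PF = cos(φ) = Re(Z)/|Z| = 150/179.73 = 0.8346.
Step 5 — Type: Im(Z) = 99.01 ⇒ lagging (phase φ = 33.4°).

PF = 0.8346 (lagging, φ = 33.4°)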